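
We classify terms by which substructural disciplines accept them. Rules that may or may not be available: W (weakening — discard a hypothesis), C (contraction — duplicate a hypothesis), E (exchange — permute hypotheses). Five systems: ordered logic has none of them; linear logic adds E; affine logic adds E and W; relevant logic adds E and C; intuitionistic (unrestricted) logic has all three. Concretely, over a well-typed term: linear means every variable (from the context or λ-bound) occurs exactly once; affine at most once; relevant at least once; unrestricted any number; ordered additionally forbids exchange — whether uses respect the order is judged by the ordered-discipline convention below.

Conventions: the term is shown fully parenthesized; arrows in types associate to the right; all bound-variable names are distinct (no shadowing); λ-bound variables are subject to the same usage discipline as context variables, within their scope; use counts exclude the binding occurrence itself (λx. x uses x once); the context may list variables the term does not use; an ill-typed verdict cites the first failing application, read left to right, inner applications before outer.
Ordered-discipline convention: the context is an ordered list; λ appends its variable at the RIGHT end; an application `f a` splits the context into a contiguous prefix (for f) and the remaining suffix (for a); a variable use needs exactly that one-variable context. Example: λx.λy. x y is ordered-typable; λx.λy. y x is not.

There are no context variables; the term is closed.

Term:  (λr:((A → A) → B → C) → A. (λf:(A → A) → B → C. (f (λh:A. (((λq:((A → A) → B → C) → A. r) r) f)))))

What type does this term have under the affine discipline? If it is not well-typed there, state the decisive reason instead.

not well-typed under affine — uses contraction: r ×2, f ×2
counts: r [bound]=2; f [bound]=2; h [bound]=0; q [bound]=0
left-to-right use order: f, r, r, f
typing: the term checks, with type (((A → A) → B → C) → A) → ((A → A) → B → C) → B → C
per-discipline verdicts: ordered ✗; linear ✗; affine ✗; relevant ✗; unrestricted ✓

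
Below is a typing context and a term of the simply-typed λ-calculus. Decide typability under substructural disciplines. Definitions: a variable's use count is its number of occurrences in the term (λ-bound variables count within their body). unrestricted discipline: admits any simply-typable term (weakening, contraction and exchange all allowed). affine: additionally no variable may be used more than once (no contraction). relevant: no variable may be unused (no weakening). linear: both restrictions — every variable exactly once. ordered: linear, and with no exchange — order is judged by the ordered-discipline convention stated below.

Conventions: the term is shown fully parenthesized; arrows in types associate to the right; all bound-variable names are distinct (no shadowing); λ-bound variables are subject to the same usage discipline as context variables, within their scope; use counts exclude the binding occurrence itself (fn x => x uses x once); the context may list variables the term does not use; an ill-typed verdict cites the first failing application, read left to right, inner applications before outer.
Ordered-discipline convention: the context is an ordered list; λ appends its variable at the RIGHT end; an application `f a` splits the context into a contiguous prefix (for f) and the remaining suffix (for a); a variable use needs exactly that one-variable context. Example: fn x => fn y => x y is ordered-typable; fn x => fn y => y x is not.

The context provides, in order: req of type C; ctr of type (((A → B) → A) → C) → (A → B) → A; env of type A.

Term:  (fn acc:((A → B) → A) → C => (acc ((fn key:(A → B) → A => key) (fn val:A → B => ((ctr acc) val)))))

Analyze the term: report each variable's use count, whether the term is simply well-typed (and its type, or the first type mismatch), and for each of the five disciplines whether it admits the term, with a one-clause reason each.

use counts: req=0; ctr=1; env=0; acc [bound]=2; key [bound]=1; val [bound]=1
uses in reading order: acc, key, ctr, acc, val
typing: the term checks, with type (((A → B) → A) → C) → C
ordered ✗ (repeated use of acc ×2; req, env left unused)
linear ✗ (repeated use of acc ×2; req, env left unused)
affine ✗ (repeated use of acc ×2)
relevant ✗ (req, env left unused)
unrestricted ✓ (well-typed at (((A → B) → A) → C) → C; no restrictions here)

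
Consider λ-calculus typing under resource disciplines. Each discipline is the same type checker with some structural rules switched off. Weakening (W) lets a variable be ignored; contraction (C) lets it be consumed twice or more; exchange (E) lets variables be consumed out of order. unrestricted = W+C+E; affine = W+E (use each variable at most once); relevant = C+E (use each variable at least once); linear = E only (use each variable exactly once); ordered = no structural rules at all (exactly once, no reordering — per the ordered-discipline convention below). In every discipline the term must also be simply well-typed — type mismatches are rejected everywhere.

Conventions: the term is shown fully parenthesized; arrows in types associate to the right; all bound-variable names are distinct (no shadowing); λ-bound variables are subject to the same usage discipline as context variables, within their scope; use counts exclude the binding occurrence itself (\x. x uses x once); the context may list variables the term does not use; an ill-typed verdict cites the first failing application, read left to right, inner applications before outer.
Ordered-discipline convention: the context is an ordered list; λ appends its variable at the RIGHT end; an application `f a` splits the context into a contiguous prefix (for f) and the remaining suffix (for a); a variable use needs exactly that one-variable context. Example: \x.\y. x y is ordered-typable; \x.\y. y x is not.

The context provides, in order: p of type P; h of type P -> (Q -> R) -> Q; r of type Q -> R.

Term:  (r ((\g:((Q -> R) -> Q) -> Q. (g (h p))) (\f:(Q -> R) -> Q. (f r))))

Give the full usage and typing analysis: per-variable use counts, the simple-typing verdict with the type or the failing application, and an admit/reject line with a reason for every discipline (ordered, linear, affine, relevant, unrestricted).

variable uses: p: 1×; h: 1×; r: 2×; g (λ-bound): 1×; f (λ-bound): 1×
uses in reading order: r, g, h, p, f, r
typing: the term checks, with type R
ordered: ✗, repeated use of r ×2
linear: ✗, repeated use of r ×2
affine: ✗, repeated use of r ×2
relevant: ✓, none of p, h, r, g, f goes unused
unrestricted: ✓, type-checks (R) and nothing is barred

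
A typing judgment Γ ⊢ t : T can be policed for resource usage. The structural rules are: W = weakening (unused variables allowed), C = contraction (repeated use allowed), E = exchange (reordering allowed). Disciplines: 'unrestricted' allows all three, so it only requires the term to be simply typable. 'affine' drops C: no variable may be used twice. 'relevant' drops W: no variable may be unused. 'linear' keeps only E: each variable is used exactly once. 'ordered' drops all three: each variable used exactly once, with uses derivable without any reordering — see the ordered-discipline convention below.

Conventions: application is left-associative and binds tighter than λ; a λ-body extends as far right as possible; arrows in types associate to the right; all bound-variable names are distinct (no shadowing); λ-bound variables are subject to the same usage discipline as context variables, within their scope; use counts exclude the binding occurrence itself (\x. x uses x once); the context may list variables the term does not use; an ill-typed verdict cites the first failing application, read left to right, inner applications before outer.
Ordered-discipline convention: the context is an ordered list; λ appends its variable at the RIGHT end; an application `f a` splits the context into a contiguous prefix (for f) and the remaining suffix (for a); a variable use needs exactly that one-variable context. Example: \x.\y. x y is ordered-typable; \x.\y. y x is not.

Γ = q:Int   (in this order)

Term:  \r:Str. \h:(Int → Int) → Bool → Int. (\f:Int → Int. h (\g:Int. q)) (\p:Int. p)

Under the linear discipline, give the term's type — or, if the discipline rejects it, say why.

not well-typed under linear — r, f, g never used (weakening)
use counts: q=1; r (λ-bound)=0; h (λ-bound)=1; f (λ-bound)=0; g (λ-bound)=0; p (λ-bound)=1
order of uses: h, q, p
typing: the term checks, with type Str → ((Int → Int) → Bool → Int) → Bool → Int
summary: ordered ✗; linear ✗; affine ✓; relevant ✗; unrestricted ✓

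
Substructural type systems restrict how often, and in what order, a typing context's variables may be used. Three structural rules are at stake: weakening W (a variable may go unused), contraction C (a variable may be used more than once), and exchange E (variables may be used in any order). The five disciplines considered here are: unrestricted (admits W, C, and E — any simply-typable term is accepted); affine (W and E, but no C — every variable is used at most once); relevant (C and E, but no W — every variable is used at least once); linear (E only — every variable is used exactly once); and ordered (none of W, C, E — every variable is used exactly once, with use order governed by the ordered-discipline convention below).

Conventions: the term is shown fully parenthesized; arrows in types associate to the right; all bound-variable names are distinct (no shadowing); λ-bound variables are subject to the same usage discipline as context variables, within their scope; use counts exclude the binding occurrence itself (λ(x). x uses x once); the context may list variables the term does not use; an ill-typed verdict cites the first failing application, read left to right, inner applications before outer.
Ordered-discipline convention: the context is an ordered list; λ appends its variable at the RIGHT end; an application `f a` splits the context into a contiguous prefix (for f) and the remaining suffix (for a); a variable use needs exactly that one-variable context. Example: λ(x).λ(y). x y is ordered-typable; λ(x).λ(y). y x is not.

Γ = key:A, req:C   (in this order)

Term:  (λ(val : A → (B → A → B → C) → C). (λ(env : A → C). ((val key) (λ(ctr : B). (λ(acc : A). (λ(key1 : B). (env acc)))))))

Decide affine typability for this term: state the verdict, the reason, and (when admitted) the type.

yes — key, req, val, env, ctr, acc, key1: no repeats, contraction unneeded; term : (A → (B → A → B → C) → C) → (A → C) → C
usage: key ×1; req ×0; val (bound) ×1; env (bound) ×1; ctr (bound) ×0; acc (bound) ×1; key1 (bound) ×0
order of uses: val, key, env, acc
typing: well-typed — term : (A → (B → A → B → C) → C) → (A → C) → C
all disciplines: ordered ✗, linear ✗, affine ✓, relevant ✗, unrestricted ✓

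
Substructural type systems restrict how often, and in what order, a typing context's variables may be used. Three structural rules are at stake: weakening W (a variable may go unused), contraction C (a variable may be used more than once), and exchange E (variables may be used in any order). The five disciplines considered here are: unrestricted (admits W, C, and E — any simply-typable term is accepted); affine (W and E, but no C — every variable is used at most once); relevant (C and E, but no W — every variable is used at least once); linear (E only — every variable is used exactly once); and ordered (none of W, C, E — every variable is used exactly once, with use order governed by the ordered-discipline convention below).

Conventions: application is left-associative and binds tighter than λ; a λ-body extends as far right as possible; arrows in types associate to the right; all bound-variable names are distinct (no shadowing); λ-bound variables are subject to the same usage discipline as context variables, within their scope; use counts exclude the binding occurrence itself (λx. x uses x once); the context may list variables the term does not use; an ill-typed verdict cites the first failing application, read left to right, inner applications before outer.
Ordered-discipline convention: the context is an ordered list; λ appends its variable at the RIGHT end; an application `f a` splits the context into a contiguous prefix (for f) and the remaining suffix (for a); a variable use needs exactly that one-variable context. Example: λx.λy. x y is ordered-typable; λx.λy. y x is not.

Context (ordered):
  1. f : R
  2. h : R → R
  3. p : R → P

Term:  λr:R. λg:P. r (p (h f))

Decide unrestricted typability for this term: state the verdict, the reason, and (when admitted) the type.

no — fails simple typing
use counts: f ×1, h ×1, p ×1, r (bound) ×1, g (bound) ×0
use order (left to right): r, p, h, f
typing: ill-typed: can't apply a value of type R
per-discipline verdicts: ordered ✗, linear ✗, affine ✗, relevant ✗, unrestricted ✗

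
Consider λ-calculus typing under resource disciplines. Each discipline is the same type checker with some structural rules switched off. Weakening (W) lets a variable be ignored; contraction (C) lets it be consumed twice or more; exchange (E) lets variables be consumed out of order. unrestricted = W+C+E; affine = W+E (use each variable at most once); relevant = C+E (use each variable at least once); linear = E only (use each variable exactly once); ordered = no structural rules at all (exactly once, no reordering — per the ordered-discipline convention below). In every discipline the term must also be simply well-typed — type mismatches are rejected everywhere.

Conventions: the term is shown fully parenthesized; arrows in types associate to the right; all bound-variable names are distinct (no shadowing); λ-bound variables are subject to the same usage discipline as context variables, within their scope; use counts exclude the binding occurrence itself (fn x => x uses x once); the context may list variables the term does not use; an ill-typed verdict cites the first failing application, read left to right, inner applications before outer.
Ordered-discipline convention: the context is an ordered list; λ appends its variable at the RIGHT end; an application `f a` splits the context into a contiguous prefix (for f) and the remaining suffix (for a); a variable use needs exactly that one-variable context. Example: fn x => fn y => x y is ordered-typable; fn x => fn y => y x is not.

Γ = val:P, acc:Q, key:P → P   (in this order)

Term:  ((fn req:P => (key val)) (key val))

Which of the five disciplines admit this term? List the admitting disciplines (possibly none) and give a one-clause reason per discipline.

accepted by: unrestricted
counts: val: 2, acc: 0, key: 2, req (bound): 0
use order (left to right): key, val, key, val
typing: well-typed — term : P
ordered: ✗, val ×2, key ×2 used more than once (contraction); needs weakening: acc, req unused
linear: ✗, val ×2, key ×2 used more than once (contraction); needs weakening: acc, req unused
affine: ✗, val ×2, key ×2 used more than once (contraction)
relevant: ✗, needs weakening: acc, req unused
unrestricted: ✓, typability at P is all that's needed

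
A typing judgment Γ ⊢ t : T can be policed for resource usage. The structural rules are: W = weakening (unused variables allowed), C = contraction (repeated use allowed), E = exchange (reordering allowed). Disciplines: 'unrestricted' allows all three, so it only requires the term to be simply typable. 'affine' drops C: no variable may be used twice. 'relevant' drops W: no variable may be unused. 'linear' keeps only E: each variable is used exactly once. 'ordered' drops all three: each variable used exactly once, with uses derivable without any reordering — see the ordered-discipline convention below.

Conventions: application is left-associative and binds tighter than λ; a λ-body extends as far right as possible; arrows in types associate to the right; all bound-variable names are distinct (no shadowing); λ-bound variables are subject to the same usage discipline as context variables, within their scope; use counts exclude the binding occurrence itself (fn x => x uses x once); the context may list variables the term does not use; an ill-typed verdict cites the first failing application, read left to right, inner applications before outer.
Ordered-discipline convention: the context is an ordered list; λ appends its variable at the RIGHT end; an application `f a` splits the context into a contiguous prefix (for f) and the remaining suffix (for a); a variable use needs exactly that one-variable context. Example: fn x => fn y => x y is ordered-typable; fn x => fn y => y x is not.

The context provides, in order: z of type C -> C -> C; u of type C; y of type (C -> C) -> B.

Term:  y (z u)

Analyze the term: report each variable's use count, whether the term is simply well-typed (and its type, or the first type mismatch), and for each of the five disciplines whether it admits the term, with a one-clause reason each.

use counts: z: 1; u: 1; y: 1
left-to-right use order: y, z, u
typing: well-typed — term : B
ordered ✗ (no ordered split (uses run y, z, u))
linear ✓ (single use per variable (z, u, y))
affine ✓ (z, u, y: no repeats, contraction unneeded)
relevant ✓ (every one of z, u, y appears)
unrestricted ✓ (type-checks (B) and nothing is barred)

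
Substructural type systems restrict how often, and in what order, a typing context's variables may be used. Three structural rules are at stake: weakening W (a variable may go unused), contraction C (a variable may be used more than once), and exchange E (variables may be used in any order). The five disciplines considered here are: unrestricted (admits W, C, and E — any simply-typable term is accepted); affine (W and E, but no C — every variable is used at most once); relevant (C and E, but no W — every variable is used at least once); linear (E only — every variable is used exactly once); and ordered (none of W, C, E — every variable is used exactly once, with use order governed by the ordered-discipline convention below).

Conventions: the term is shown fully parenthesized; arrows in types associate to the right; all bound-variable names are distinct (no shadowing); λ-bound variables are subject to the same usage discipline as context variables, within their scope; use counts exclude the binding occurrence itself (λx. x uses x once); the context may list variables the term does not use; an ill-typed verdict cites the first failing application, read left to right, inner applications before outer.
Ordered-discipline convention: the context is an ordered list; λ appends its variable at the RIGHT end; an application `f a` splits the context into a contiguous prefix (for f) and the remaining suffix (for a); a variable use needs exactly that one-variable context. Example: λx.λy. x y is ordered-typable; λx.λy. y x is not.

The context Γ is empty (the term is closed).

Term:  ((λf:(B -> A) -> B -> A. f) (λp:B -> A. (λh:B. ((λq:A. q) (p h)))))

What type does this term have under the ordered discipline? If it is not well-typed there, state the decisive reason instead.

term : (B -> A) -> B -> A
counts: f (λ-bound): 1×; p (λ-bound): 1×; h (λ-bound): 1×; q (λ-bound): 1×
order of uses: f, q, p, h
typing: the term checks, with type (B -> A) -> B -> A
per-discipline verdicts: ordered ✓ | linear ✓ | affine ✓ | relevant ✓ | unrestricted ✓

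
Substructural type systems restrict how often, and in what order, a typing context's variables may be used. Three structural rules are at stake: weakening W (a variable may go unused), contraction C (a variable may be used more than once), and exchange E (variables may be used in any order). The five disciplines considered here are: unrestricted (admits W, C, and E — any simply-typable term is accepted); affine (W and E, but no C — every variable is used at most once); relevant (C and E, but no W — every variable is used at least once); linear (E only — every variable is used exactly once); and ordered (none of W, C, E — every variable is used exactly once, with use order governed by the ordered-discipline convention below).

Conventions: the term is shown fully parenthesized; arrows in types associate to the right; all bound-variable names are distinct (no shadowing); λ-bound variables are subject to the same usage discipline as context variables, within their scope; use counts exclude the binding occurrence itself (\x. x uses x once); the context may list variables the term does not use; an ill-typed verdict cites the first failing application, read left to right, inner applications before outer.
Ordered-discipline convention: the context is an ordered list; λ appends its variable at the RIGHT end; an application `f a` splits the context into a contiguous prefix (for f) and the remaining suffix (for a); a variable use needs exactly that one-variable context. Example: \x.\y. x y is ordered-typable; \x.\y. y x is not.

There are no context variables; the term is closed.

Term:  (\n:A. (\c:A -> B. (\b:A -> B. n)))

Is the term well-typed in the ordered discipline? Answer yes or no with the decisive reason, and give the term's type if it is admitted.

no — unused: c, b — weakening required
variable uses: n (λ-bound): 1, c (λ-bound): 0, b (λ-bound): 0
left-to-right use order: n
typing: well-typed — term : A -> (A -> B) -> (A -> B) -> A
across the five disciplines: ordered ✗, linear ✗, affine ✓, relevant ✗, unrestricted ✓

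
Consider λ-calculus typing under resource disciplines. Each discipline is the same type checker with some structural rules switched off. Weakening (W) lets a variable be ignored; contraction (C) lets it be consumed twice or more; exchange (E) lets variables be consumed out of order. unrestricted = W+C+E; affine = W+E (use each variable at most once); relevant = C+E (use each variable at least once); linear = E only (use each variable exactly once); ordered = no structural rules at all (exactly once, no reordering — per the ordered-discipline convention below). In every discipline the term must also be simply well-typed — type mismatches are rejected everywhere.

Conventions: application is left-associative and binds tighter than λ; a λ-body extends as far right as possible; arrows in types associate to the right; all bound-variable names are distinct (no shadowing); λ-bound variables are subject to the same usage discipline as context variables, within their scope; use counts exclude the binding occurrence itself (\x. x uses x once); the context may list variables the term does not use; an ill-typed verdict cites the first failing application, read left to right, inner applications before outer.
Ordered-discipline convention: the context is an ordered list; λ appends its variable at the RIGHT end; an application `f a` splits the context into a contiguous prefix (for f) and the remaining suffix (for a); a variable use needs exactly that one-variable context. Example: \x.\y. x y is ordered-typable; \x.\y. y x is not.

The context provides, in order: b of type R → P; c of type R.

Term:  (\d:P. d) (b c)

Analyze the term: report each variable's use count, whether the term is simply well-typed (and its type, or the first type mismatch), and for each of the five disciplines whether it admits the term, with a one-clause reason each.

use counts: b: 1×, c: 1×, d (λ-bound): 1×
use order (left to right): d, b, c
typing: ✓ — P
ordered: ✓ — one use each (b, c, d); ordered split holds
linear: ✓ — each of b, c, d used exactly once
affine: ✓ — at most one use each (b, c, d)
relevant: ✓ — every one of b, c, d appears
unrestricted: ✓ — typability at P is all that's needed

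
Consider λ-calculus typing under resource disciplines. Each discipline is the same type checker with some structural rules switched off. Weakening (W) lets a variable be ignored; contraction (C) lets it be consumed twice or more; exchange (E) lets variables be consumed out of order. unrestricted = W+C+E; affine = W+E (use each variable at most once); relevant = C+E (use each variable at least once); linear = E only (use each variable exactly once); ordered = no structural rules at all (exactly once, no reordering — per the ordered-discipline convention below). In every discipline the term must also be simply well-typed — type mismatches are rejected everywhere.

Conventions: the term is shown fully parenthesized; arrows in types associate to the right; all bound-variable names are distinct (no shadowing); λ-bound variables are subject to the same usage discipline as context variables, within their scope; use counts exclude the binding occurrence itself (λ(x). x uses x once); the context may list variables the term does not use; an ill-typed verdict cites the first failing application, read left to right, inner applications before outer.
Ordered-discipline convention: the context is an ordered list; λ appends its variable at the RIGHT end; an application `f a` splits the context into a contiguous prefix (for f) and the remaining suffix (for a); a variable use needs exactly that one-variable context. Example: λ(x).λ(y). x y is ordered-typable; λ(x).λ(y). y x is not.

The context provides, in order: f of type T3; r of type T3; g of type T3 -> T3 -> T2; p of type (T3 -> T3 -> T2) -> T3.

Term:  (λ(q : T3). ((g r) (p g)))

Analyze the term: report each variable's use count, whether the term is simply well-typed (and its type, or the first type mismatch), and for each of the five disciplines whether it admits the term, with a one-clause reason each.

use counts: f=0; r=1; g=2; p=1; q (bound)=0
uses in reading order: g, r, p, g
typing: the term checks, with type T3 -> T2
ordered: ✗ — needs contraction — g ×2; f, q left unused
linear: ✗ — needs contraction — g ×2; f, q left unused
affine: ✗ — needs contraction — g ×2
relevant: ✗ — f, q left unused
unrestricted: ✓ — type-checks (T3 -> T2) and nothing is barred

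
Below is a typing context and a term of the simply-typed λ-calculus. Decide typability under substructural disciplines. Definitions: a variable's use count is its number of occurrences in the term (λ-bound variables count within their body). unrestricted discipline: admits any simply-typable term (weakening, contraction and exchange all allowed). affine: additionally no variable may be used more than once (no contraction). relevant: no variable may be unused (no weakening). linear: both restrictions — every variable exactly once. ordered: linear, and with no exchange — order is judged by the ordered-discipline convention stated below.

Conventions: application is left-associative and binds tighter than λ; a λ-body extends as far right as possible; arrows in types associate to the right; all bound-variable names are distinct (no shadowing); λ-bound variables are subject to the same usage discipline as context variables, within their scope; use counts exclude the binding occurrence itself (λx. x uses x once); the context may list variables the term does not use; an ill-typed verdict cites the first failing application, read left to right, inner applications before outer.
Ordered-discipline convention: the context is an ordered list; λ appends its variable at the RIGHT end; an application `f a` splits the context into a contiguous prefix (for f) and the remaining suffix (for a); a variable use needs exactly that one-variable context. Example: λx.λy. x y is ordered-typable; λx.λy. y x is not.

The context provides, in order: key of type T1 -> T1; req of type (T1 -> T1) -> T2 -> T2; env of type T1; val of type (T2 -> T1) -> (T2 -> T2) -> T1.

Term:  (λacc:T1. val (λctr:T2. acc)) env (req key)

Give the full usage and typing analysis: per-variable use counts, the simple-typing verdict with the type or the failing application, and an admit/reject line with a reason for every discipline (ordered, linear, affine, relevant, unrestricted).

use counts: key: 1; req: 1; env: 1; val: 1; acc (bound): 1; ctr (bound): 0
uses in reading order: val, acc, env, req, key
typing: the term checks, with type T1
ordered ✗ (ctr left unused)
linear ✗ (ctr left unused)
affine ✓ (key, req, env, val, acc, ctr: no repeats, contraction unneeded)
relevant ✗ (ctr left unused)
unrestricted ✓ (typability at T1 is all that's needed)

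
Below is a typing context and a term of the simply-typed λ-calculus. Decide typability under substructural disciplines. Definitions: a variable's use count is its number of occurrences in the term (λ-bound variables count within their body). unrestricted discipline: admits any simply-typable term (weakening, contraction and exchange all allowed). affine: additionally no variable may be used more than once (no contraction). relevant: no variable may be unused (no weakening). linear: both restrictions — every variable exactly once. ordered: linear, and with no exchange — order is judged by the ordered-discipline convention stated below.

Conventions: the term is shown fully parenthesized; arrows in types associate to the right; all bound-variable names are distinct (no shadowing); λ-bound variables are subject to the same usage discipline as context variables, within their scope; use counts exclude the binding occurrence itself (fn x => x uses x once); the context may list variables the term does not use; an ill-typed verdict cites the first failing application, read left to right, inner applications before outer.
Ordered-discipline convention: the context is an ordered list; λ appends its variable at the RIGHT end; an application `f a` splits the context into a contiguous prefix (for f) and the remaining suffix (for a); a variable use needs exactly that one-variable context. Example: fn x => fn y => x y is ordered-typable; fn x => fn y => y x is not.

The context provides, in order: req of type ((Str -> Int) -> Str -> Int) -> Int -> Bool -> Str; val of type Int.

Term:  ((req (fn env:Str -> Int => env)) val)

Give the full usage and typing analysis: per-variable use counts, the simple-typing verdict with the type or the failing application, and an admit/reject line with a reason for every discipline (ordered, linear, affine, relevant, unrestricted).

use counts: req=1, val=1, env [bound]=1
order of uses: req, env, val
typing: ✓ — Bool -> Str
ordered: ✓, req, val, env: once each, no exchange needed
linear: ✓, exactly-once usage across req, val, env
affine: ✓, at most one use each (req, val, env)
relevant: ✓, every one of req, val, env appears
unrestricted: ✓, typability at Bool -> Str is all that's needed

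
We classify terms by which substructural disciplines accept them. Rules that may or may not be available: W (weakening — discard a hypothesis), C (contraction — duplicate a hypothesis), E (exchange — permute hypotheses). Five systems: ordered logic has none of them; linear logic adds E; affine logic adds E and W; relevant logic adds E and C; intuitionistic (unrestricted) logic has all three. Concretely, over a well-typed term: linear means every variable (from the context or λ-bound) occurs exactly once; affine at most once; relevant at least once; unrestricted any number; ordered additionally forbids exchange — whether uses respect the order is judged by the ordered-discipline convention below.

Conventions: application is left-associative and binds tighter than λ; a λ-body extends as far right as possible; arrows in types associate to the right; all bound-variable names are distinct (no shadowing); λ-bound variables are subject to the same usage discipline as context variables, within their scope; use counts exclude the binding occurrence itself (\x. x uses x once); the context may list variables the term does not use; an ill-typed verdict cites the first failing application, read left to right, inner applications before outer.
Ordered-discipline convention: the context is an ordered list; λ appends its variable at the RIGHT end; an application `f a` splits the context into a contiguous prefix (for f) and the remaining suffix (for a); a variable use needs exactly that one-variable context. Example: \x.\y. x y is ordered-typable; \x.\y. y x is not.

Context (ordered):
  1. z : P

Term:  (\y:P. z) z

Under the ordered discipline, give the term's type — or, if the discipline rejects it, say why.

not well-typed under ordered — uses contraction: z ×2; y never used (weakening)
counts: z: 2, y (bound): 0
use order (left to right): z, z
typing: the term checks, with type P
summary: ordered ✗ | linear ✗ | affine ✗ | relevant ✗ | unrestricted ✓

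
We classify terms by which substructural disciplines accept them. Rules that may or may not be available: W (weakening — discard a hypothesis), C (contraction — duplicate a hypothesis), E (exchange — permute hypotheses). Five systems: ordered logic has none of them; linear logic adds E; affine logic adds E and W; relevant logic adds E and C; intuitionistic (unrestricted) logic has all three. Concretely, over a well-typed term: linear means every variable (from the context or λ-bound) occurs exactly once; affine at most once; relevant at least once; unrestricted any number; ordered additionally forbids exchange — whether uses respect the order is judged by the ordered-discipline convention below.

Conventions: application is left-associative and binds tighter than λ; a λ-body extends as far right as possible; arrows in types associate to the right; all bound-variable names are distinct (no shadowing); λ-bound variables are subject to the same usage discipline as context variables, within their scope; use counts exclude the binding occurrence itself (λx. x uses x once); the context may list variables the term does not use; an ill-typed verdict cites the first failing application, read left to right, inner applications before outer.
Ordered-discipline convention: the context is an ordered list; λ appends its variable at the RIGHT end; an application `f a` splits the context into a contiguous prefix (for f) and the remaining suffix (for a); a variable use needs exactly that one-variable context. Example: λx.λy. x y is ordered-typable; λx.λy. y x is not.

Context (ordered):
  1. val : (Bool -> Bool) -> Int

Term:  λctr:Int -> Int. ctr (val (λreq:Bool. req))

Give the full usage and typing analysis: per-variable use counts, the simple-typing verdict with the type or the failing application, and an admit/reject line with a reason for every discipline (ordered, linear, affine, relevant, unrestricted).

counts: val: 1, ctr (λ-bound): 1, req (λ-bound): 1
left-to-right use order: ctr, val, req
typing: well-typed — term : (Int -> Int) -> Int
ordered: ✗, no contiguous prefix/suffix split fits ctr, val, req
linear: ✓, val, ctr, req: one use apiece
affine: ✓, at most one use each (val, ctr, req)
relevant: ✓, val, ctr, req: all used, weakening unneeded
unrestricted: ✓, typability at (Int -> Int) -> Int is all that's needed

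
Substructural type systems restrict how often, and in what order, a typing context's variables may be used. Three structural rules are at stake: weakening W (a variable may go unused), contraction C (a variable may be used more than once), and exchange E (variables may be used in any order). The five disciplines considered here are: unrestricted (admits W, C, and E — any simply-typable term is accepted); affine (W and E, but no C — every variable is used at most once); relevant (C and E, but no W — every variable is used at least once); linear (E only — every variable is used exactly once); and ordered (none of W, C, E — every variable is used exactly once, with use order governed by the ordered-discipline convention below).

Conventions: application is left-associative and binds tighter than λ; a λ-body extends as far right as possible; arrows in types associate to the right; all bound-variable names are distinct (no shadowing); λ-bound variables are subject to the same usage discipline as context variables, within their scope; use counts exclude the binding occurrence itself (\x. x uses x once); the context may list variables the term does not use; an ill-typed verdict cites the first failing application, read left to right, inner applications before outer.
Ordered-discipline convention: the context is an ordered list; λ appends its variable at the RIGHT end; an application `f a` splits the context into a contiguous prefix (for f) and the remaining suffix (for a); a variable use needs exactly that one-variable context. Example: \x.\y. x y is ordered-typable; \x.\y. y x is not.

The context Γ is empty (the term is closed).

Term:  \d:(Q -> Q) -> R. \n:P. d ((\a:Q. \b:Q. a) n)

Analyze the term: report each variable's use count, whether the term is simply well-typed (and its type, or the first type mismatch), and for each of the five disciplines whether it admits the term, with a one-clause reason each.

use counts: d (λ-bound)=1; n (λ-bound)=1; a (λ-bound)=1; b (λ-bound)=0
uses in reading order: d, a, n
typing: ill-typed: an application expects Q but receives P
ordered: ✗, fails simple typing
linear: ✗, a type mismatch blocks all five
affine: ✗, the type mismatch rejects it
relevant: ✗, not simply typable
unrestricted: ✗, fails simple typing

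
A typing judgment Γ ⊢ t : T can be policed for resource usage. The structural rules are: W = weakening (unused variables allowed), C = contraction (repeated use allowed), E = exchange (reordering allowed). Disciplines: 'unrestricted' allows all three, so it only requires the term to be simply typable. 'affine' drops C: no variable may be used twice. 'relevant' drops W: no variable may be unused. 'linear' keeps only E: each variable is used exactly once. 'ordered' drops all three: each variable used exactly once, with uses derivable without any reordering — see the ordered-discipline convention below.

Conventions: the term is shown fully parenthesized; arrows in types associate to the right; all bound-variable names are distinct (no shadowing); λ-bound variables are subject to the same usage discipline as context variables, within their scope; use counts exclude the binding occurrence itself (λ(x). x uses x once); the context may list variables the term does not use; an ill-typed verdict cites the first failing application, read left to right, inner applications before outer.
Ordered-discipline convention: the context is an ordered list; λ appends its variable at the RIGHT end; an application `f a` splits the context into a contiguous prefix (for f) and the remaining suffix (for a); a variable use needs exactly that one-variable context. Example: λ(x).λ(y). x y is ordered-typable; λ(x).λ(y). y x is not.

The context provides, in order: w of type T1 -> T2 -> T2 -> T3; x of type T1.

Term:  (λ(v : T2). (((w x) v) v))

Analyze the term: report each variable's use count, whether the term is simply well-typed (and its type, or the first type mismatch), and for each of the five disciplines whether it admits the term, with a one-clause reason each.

variable uses: w: 1, x: 1, v [bound]: 2
uses in reading order: w, x, v, v
typing: well-typed at T2 -> T3
ordered: ✗, needs contraction — v ×2
linear: ✗, needs contraction — v ×2
affine: ✗, needs contraction — v ×2
relevant: ✓, every one of w, x, v appears
unrestricted: ✓, simply typable at T2 -> T3; W, C, E all held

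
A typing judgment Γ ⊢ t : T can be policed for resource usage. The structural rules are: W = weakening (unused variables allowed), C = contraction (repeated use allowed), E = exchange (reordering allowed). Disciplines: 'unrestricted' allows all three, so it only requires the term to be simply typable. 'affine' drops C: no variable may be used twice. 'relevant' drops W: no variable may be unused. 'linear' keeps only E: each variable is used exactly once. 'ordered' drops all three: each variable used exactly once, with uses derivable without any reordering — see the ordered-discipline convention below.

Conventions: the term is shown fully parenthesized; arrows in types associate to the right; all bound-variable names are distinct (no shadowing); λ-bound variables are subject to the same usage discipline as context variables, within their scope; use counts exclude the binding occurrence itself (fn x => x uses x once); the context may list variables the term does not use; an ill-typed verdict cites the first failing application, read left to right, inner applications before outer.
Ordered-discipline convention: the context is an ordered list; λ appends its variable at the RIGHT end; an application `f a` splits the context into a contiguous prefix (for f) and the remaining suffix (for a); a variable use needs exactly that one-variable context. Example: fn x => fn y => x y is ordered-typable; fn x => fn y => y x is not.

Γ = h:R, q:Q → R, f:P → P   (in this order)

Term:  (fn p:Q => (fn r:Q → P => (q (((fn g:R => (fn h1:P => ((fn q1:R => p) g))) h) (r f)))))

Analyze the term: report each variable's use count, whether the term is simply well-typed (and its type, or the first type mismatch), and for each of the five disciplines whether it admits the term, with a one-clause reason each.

usage: h ×1; q ×1; f ×1; p [bound] ×1; r [bound] ×1; g [bound] ×1; h1 [bound] ×0; q1 [bound] ×0
use order (left to right): q, p, g, h, r, f
typing: ill-typed: argument of type P → P where Q is required
ordered ✗ (a type mismatch blocks all five)
linear ✗ (the type mismatch rejects it)
affine ✗ (not simply typable)
relevant ✗ (fails simple typing)
unrestricted ✗ (a type mismatch blocks all five)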